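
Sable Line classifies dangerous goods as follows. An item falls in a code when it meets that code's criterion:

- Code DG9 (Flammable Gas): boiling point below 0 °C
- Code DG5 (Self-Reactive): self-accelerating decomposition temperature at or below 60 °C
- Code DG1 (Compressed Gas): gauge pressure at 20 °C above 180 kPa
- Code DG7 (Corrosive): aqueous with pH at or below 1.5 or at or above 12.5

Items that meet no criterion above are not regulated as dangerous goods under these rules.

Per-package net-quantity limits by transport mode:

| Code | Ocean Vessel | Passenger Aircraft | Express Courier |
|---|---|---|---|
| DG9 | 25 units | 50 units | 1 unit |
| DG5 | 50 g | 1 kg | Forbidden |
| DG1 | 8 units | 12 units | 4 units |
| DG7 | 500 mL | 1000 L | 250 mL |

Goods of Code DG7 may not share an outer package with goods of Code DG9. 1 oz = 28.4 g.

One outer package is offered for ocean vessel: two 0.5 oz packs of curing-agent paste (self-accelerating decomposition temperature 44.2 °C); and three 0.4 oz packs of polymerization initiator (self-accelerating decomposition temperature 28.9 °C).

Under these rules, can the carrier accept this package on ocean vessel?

Self-accelerating decomposition temperature 44.2 °C meets the Code DG5 criterion (Self-Reactive), so the curing-agent paste is Code DG5.
Self-accelerating decomposition temperature 28.9 °C meets the Code DG5 criterion (Self-Reactive), so the polymerization initiator is Code DG5.
Total Code DG5: (two 0.5 oz packs = 28.4 g) + (three 0.4 oz packs = 34.08 g) = 62.48 g.
That exceeds the Code DG5 ocean vessel limit of 50 g.

No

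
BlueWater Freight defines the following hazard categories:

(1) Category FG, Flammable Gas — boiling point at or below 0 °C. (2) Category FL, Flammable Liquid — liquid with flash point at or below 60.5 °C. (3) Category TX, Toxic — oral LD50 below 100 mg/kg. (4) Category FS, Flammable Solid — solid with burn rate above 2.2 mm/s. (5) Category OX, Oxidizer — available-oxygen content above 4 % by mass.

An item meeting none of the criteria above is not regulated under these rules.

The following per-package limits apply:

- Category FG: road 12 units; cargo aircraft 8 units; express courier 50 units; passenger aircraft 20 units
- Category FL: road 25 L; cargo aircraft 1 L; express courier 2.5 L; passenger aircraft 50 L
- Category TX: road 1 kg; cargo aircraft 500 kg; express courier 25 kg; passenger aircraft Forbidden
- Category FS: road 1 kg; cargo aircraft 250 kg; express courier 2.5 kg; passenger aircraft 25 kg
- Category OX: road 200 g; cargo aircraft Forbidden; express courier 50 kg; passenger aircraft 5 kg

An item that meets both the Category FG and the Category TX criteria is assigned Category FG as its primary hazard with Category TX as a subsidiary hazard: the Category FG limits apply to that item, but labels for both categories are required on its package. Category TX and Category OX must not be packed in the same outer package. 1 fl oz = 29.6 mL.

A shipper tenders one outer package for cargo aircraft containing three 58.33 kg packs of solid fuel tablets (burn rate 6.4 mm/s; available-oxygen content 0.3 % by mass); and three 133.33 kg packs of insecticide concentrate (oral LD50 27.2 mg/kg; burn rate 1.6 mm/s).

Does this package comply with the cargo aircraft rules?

The solid fuel tablets have burn rate 6.4 mm/s, which is > 2.2 mm/s, so they are Category FS (Flammable Solid).
With oral LD50 27.2 mg/kg (< 100 mg/kg), the insecticide concentrate falls in Category TX.
Category TX quantity: three 133.33 kg packs = 399.99 kg.
399.99 kg is within the cargo aircraft limit of 500 kg for Category TX.
Category FS quantity: three 58.33 kg packs = 174.99 kg.
That is within the Category FS cargo aircraft limit of 250 kg.
The segregation rule (Category TX with Category OX) does not apply to Category TX with Category FS.
Every hazard category is within its cargo aircraft limit and no segregation rule is violated.

Yes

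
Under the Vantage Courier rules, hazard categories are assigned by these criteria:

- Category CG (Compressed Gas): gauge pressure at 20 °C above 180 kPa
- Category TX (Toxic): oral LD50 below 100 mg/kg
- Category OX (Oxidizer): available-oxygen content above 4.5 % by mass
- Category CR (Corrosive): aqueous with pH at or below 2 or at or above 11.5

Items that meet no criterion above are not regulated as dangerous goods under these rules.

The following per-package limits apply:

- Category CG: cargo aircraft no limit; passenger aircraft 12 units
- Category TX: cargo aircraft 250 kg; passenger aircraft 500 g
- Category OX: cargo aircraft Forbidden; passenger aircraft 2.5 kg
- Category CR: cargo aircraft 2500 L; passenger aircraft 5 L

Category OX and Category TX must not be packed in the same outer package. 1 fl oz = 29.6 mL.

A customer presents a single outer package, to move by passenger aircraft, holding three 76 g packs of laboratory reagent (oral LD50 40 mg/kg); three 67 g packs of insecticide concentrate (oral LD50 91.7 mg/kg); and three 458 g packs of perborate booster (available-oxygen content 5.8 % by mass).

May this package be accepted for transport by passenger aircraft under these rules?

No

With oral LD50 40 mg/kg (< 100 mg/kg), the laboratory reagent falls in Category TX.
The insecticide concentrate has oral LD50 91.7 mg/kg, which is < 100 mg/kg, so it is Category TX (Toxic).
The perborate booster has available-oxygen content 5.8 % by mass, which is > 4.5 % by mass, so it is Category OX (Oxidizer).
Category OX quantity: three 458 g packs = 1.374 kg.
1.374 kg ≤ 2.5 kg (passenger aircraft limit, Category OX) — within limit.
Category TX net quantity: (three 76 g packs = 228 g) + (three 67 g packs = 201 g) = 429 g.
That is within the Category TX passenger aircraft limit of 500 g.
Category OX and Category TX may not share an outer package.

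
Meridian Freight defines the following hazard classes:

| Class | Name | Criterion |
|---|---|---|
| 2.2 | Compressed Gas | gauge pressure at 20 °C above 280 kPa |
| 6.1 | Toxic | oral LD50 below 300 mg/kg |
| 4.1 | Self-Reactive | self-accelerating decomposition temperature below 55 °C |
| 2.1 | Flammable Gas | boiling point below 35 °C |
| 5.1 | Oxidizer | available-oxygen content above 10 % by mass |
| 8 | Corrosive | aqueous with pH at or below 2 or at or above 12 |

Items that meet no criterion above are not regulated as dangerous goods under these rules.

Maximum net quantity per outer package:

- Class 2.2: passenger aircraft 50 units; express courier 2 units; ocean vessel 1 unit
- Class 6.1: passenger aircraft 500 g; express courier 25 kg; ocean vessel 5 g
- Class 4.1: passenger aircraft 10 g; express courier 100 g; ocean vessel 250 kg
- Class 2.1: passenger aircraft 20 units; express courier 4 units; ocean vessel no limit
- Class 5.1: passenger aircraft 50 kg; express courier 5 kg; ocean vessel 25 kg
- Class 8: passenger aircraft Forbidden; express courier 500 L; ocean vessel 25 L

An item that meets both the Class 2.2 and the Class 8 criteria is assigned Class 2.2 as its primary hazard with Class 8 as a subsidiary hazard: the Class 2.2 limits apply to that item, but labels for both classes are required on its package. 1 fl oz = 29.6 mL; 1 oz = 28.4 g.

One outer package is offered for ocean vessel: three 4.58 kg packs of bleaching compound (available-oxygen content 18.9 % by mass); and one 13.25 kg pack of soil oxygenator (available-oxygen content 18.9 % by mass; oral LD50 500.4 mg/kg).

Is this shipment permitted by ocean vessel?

The bleaching compound has available-oxygen content 18.9 % by mass, which is > 10 % by mass, so it is Class 5.1 (Oxidizer).
With available-oxygen content 18.9 % by mass (> 10 % by mass), the soil oxygenator falls in Class 5.1.
Class 5.1 net quantity: (three 4.58 kg packs = 13.74 kg) + 13.25 kg = 26.99 kg.
That exceeds the Class 5.1 ocean vessel limit of 25 kg.

No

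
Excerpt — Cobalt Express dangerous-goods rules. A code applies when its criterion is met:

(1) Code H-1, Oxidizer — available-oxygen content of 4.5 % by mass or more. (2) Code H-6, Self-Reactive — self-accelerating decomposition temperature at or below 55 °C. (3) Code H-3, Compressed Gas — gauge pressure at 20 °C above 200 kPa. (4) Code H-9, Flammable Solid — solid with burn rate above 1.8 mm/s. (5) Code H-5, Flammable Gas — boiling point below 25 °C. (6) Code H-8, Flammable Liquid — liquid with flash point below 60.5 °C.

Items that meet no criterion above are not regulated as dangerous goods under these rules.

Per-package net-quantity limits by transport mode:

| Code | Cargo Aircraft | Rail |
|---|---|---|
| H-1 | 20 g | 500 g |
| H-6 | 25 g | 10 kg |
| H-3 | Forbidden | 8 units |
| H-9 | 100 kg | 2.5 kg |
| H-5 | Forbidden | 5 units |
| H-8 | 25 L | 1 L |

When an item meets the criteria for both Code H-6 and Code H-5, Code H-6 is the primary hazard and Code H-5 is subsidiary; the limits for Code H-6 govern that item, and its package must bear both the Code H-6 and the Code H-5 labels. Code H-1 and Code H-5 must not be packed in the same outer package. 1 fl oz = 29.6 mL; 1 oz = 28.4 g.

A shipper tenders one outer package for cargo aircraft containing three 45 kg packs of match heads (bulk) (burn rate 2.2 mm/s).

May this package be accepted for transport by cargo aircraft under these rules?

Burn rate 2.2 mm/s meets the Code H-9 criterion (Flammable Solid), so the match heads (bulk) are Code H-9.
Code H-9 quantity: three 45 kg packs = 135 kg.
135 kg > 100 kg (cargo aircraft limit, Code H-9) — over the limit.

No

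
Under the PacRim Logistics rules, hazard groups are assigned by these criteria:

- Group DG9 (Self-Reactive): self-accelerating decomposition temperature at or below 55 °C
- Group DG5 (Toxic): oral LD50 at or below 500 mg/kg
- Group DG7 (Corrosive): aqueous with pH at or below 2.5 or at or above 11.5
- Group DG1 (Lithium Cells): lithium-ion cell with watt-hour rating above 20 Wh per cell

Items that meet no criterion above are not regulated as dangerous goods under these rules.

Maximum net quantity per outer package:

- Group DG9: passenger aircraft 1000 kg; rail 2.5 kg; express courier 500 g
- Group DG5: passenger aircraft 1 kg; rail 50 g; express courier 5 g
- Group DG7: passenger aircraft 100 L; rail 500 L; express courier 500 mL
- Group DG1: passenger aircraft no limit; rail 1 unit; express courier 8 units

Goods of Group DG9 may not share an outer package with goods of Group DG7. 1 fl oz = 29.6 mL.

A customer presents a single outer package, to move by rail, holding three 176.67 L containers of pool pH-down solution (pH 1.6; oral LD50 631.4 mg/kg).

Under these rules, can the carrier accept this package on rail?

pH 1.6 meets the Group DG7 criterion (Corrosive), so the pool pH-down solution is Group DG7.
Group DG7 quantity: three 176.67 L containers = 530.01 L.
530.01 L > 500 L (rail limit, Group DG7) — over the limit.

No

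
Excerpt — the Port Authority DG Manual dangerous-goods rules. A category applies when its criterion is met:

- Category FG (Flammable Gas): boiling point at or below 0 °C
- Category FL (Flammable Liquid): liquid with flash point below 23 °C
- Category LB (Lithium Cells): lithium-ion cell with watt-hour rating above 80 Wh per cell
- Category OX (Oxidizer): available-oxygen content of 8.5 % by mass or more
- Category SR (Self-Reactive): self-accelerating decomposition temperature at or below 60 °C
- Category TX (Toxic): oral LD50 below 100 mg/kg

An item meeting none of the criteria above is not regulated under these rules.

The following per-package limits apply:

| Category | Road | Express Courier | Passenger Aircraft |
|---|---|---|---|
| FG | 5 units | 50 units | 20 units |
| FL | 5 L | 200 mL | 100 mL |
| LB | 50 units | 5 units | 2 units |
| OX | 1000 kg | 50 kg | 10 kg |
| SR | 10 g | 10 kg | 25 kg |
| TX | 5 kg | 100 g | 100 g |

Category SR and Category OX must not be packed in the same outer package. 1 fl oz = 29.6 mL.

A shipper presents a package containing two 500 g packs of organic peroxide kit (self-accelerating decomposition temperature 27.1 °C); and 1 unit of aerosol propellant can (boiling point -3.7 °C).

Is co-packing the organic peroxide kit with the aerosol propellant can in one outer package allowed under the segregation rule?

Yes

The organic peroxide kit has self-accelerating decomposition temperature 27.1 °C, which is ≤ 60 °C, so it is Category SR (Self-Reactive).
The aerosol propellant can has boiling point -3.7 °C, which is ≤ 0 °C, so it is Category FG (Flammable Gas).
No segregation rule bars Category SR with Category FG.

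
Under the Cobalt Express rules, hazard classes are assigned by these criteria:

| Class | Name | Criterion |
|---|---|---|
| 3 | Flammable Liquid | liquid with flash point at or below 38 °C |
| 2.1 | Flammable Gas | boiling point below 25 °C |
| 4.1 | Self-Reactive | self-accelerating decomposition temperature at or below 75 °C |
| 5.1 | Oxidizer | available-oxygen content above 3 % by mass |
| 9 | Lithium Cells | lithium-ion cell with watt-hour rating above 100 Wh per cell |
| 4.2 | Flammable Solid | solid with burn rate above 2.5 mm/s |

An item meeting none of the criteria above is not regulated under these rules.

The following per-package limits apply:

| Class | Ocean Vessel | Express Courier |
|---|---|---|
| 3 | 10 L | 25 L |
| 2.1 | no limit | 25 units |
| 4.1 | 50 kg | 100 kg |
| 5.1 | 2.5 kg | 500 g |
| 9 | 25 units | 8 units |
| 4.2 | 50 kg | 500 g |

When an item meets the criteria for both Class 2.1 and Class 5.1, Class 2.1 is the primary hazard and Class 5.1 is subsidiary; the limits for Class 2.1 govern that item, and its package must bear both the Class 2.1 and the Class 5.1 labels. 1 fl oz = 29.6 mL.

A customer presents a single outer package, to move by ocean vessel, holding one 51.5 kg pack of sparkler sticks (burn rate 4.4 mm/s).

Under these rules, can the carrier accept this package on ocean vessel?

With burn rate 4.4 mm/s (> 2.5 mm/s), the sparkler sticks fall in Class 4.2.
Class 4.2 quantity: 51.5 kg.
51.5 kg > 50 kg (ocean vessel limit, Class 4.2) — over the limit.

No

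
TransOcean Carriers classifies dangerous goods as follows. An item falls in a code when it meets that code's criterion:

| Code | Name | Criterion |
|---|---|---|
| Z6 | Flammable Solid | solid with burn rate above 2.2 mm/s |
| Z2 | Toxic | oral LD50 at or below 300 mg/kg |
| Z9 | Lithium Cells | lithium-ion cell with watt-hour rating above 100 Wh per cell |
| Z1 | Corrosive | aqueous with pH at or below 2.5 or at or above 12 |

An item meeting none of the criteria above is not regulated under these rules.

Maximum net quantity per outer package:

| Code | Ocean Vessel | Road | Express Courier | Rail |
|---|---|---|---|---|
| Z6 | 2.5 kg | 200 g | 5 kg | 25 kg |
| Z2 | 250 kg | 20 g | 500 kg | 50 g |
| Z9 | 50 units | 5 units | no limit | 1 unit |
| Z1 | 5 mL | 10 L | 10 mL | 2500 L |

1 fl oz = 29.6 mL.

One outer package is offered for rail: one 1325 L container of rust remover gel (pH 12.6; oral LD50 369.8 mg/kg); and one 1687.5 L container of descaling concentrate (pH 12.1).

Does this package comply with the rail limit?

No

Rust remover gel: pH 12.6 ≥ 12 → Code Z1 (Corrosive).
pH 12.1 meets the Code Z1 criterion (Corrosive), so the descaling concentrate is Code Z1.
Total Code Z1: 1325 L + 1687.5 L = 3012.5 L.
3012.5 L exceeds the rail limit of 2500 L for Code Z1.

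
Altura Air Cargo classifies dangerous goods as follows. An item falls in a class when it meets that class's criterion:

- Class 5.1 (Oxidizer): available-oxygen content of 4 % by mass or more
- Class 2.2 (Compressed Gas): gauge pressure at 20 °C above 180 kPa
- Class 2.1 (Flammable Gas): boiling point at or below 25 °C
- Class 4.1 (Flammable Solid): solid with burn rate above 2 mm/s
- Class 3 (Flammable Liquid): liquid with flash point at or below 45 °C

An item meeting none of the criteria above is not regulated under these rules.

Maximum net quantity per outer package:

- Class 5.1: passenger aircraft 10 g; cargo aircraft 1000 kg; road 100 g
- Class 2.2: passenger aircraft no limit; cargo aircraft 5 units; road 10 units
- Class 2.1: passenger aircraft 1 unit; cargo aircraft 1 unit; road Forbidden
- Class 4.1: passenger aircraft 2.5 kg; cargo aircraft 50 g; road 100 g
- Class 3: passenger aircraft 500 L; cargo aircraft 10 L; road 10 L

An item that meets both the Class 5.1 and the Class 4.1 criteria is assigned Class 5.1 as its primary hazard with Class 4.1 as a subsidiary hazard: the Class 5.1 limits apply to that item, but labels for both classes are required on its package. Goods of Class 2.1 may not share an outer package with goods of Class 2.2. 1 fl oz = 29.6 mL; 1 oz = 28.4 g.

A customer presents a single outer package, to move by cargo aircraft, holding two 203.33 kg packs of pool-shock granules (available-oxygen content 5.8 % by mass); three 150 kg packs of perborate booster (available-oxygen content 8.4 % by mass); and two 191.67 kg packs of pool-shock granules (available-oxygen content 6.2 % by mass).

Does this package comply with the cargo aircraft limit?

With available-oxygen content 5.8 % by mass (≥ 4 % by mass), the pool-shock granules fall in Class 5.1.
The perborate booster has available-oxygen content 8.4 % by mass, which is ≥ 4 % by mass, so it is Class 5.1 (Oxidizer).
Available-oxygen content 6.2 % by mass meets the Class 5.1 criterion (Oxidizer), so the pool-shock granules are Class 5.1.
Total Class 5.1: (two 203.33 kg packs = 406.66 kg) + (three 150 kg packs = 450 kg) + (two 191.67 kg packs = 383.34 kg) = 1240 kg.
1240 kg > 1000 kg (cargo aircraft limit, Class 5.1) — over the limit.

No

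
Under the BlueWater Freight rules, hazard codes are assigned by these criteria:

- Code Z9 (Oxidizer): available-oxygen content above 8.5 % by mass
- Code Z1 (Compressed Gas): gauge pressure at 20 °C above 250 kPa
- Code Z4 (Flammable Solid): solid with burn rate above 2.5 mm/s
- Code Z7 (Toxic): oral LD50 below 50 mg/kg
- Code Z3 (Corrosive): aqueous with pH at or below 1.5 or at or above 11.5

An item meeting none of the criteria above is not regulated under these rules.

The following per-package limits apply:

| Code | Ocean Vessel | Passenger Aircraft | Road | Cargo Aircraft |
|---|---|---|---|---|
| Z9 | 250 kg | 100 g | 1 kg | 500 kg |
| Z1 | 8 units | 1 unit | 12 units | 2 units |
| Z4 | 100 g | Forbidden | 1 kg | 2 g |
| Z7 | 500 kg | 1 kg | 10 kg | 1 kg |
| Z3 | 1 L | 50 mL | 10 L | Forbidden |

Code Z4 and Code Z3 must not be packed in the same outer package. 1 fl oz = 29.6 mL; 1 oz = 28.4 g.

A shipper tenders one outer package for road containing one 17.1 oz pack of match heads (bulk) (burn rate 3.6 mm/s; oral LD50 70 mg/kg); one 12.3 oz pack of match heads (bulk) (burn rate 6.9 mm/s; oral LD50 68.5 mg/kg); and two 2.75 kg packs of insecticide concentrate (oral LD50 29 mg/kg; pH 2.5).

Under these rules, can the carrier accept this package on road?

Yes

Match heads (bulk): burn rate 3.6 mm/s > 2.5 mm/s → Code Z4 (Flammable Solid).
Burn rate 6.9 mm/s meets the Code Z4 criterion (Flammable Solid), so the match heads (bulk) are Code Z4.
Insecticide concentrate: oral LD50 29 mg/kg < 50 mg/kg → Code Z7 (Toxic).
Code Z4 net quantity: (one 17.1 oz pack = 485.64 g) + (one 12.3 oz pack = 349.32 g) = 834.96 g.
834.96 g ≤ 1 kg (road limit, Code Z4) — within limit.
Code Z7 quantity: two 2.75 kg packs = 5.5 kg.
5.5 kg ≤ 10 kg (road limit, Code Z7) — within limit.
The segregation rule (Code Z4 with Code Z3) does not apply to Code Z4 with Code Z7.
Every hazard code is within its road limit and no segregation rule is violated.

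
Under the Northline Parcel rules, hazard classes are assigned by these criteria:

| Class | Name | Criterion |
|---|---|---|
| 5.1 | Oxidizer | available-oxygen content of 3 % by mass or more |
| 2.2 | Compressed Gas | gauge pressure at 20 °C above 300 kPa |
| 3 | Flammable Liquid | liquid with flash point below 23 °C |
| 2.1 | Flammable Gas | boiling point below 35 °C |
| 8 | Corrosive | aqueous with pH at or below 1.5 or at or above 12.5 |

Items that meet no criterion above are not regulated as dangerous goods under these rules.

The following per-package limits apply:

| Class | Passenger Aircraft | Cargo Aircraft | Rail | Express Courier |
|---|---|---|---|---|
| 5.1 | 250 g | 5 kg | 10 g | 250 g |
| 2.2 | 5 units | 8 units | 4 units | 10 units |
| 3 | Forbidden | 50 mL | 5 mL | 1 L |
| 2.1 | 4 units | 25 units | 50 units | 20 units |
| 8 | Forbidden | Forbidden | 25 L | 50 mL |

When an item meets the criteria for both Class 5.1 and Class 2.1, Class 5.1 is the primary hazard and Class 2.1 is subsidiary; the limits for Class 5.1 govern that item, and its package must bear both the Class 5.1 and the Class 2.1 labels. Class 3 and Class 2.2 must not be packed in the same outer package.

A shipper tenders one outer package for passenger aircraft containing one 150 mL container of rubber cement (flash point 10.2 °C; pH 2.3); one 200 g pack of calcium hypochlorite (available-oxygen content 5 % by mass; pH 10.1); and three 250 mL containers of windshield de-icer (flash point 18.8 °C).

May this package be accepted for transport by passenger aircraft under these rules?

No

The rubber cement has flash point 10.2 °C, which is < 23 °C, so it is Class 3 (Flammable Liquid).
Available-oxygen content 5 % by mass meets the Class 5.1 criterion (Oxidizer), so the calcium hypochlorite is Class 5.1.
The windshield de-icer has flash point 18.8 °C, which is < 23 °C, so it is Class 3 (Flammable Liquid).
Class 5.1 quantity: 200 g.
200 g ≤ 250 g (passenger aircraft limit, Class 5.1) — within limit.
Class 3 net quantity: 150 mL + (three 250 mL containers = 750 mL) = 900 mL.
By passenger aircraft, Class 3 is Forbidden regardless of quantity.
The segregation rule (Class 3 with Class 2.2) does not apply to Class 5.1 with Class 3.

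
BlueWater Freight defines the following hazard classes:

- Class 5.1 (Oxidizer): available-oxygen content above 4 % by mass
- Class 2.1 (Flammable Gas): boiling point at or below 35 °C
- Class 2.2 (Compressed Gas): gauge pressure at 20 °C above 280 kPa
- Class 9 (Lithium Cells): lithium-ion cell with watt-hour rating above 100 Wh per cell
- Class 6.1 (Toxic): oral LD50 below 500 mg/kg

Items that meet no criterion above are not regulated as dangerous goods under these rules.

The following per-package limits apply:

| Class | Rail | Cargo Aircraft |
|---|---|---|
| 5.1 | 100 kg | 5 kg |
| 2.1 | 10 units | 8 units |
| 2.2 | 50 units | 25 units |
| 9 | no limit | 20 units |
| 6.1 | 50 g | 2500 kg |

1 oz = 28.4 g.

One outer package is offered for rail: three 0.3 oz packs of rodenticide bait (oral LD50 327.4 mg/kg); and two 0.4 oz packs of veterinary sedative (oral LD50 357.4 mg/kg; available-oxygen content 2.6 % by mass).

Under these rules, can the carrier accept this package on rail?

Yes

The rodenticide bait has oral LD50 327.4 mg/kg, which is < 500 mg/kg, so it is Class 6.1 (Toxic).
Oral LD50 357.4 mg/kg meets the Class 6.1 criterion (Toxic), so the veterinary sedative is Class 6.1.
Total Class 6.1: (three 0.3 oz packs = 25.56 g) + (two 0.4 oz packs = 22.72 g) = 48.28 g.
That is within the Class 6.1 rail limit of 50 g.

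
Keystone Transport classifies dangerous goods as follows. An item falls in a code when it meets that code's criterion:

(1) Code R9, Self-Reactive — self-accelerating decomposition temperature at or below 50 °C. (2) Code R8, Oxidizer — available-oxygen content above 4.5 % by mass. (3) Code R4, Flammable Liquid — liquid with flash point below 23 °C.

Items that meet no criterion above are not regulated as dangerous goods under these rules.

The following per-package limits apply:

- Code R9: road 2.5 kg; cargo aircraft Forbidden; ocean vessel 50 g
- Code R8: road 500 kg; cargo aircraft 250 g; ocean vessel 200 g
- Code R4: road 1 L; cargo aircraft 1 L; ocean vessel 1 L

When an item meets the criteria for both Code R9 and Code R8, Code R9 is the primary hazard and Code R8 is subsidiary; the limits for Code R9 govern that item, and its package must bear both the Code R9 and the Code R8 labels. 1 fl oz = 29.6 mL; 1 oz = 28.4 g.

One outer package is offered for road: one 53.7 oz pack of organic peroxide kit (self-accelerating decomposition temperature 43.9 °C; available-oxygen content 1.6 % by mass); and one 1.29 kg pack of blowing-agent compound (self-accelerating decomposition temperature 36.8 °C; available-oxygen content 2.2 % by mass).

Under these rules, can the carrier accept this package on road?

Self-accelerating decomposition temperature 43.9 °C meets the Code R9 criterion (Self-Reactive), so the organic peroxide kit is Code R9.
With self-accelerating decomposition temperature 36.8 °C (≤ 50 °C), the blowing-agent compound falls in Code R9.
Total Code R9: (one 53.7 oz pack = 1525.08 g) + 1.29 kg = 2815.08 g.
2815.08 g > 2.5 kg (road limit, Code R9) — over the limit.

No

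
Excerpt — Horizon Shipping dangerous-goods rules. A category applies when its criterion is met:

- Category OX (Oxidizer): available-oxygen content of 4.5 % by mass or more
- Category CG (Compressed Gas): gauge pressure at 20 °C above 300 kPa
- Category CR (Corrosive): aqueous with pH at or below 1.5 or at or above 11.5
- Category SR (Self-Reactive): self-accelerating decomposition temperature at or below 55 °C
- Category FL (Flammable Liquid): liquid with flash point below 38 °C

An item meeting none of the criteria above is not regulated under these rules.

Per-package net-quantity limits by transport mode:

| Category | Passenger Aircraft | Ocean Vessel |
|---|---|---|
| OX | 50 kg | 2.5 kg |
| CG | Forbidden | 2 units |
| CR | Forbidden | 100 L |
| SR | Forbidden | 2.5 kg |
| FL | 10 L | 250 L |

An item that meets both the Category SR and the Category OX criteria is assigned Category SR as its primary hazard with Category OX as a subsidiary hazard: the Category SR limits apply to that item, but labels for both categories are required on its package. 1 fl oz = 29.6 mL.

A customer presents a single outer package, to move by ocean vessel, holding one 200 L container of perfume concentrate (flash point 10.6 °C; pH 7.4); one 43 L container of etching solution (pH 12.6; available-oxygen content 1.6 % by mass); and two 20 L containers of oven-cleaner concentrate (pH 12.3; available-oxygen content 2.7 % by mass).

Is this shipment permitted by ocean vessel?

Yes

The perfume concentrate has flash point 10.6 °C, which is < 38 °C, so it is Category FL (Flammable Liquid).
With pH 12.6 (≥ 11.5), the etching solution falls in Category CR.
With pH 12.3 (≥ 11.5), the oven-cleaner concentrate falls in Category CR.
Category FL quantity: 200 L.
200 L is within the ocean vessel limit of 250 L for Category FL.
Category CR net quantity: 43 L + (two 20 L containers = 40 L) = 83 L.
83 L ≤ 100 L (ocean vessel limit, Category CR) — within limit.
Every hazard category is within its ocean vessel limit and no segregation rule is violated.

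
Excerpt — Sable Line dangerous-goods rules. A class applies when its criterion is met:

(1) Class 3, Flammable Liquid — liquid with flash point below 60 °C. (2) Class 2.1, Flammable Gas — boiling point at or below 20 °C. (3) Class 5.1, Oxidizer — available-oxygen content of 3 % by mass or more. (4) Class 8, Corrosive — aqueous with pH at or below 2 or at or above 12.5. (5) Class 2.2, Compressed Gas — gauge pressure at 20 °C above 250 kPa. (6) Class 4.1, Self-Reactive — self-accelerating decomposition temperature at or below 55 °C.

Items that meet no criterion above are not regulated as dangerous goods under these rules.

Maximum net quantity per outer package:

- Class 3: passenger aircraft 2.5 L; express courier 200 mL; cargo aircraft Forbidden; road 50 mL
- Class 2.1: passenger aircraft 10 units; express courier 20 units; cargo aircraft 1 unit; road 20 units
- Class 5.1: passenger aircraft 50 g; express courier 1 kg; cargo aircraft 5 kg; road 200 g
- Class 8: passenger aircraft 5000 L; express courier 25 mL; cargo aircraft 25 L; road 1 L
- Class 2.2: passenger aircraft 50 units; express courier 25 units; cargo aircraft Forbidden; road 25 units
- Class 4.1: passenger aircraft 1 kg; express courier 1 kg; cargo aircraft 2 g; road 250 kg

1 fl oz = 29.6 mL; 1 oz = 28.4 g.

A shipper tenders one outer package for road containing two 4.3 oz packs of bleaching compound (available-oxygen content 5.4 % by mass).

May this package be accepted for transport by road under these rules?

With available-oxygen content 5.4 % by mass (≥ 3 % by mass), the bleaching compound falls in Class 5.1.
Class 5.1 quantity: two 4.3 oz packs = 244.24 g.
244.24 g > 200 g (road limit, Class 5.1) — over the limit.

No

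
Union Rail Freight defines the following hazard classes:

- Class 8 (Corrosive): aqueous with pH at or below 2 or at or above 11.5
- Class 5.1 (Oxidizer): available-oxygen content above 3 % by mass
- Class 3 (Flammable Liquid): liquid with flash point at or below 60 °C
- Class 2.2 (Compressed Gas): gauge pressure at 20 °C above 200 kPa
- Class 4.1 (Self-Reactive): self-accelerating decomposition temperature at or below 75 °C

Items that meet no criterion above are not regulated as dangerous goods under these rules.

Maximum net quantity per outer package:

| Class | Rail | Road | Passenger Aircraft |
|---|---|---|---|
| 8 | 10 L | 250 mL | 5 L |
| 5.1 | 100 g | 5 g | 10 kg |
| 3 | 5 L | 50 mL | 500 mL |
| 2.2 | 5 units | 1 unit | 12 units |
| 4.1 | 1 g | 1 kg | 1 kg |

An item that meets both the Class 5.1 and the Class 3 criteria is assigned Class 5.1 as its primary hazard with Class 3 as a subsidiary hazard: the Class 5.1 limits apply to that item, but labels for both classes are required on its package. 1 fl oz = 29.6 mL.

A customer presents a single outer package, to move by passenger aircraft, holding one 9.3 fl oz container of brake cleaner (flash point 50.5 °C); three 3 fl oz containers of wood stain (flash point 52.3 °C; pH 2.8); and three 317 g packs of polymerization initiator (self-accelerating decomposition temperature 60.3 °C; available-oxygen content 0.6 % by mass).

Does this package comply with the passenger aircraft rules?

The brake cleaner has flash point 50.5 °C, which is ≤ 60 °C, so it is Class 3 (Flammable Liquid).
The wood stain has flash point 52.3 °C, which is ≤ 60 °C, so it is Class 3 (Flammable Liquid).
With self-accelerating decomposition temperature 60.3 °C (≤ 75 °C), the polymerization initiator falls in Class 4.1.
Class 3 net quantity: (one 9.3 fl oz container = 275.28 mL) + (three 3 fl oz containers = 266.4 mL) = 541.68 mL.
541.68 mL exceeds the passenger aircraft limit of 500 mL for Class 3.
Class 4.1 quantity: three 317 g packs = 951 g.
951 g is within the passenger aircraft limit of 1 kg for Class 4.1.

No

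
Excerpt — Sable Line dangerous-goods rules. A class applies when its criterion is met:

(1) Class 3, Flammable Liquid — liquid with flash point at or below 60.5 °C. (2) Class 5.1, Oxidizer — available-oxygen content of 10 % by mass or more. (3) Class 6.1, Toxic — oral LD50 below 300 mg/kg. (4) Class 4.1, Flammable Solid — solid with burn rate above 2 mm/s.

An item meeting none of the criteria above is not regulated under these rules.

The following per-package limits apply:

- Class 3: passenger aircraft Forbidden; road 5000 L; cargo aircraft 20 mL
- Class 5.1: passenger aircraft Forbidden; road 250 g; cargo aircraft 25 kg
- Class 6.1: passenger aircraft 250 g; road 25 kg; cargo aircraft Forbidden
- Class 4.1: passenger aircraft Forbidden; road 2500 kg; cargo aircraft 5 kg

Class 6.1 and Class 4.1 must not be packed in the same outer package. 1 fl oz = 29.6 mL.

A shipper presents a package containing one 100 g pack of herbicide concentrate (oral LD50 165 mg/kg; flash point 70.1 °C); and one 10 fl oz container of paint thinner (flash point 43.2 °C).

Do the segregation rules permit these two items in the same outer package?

With oral LD50 165 mg/kg (< 300 mg/kg), the herbicide concentrate falls in Class 6.1.
Flash point 43.2 °C meets the Class 3 criterion (Flammable Liquid), so the paint thinner is Class 3.
No segregation rule bars Class 6.1 with Class 3.

Yes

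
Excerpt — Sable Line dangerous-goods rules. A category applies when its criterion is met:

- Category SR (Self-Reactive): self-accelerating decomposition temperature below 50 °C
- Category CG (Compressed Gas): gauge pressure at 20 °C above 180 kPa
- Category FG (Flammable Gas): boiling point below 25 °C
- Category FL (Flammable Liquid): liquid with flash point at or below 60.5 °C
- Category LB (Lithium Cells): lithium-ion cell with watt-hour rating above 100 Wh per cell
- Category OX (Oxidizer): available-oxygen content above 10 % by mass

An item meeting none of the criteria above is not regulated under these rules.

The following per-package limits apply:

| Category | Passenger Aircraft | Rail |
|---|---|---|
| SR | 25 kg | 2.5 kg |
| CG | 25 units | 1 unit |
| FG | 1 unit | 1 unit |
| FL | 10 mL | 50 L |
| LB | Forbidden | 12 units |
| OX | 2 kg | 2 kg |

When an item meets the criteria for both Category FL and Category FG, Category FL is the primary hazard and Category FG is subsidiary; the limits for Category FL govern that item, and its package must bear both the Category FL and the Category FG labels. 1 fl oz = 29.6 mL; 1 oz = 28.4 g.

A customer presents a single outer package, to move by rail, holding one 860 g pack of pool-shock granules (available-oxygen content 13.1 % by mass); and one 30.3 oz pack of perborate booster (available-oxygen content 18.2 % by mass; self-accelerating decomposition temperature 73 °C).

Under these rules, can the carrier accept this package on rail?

The pool-shock granules have available-oxygen content 13.1 % by mass, which is > 10 % by mass, so they are Category OX (Oxidizer).
The perborate booster has available-oxygen content 18.2 % by mass, which is > 10 % by mass, so it is Category OX (Oxidizer).
Category OX net quantity: 860 g + (one 30.3 oz pack = 860.52 g) = 1720.52 g.
That is within the Category OX rail limit of 2 kg.

Yes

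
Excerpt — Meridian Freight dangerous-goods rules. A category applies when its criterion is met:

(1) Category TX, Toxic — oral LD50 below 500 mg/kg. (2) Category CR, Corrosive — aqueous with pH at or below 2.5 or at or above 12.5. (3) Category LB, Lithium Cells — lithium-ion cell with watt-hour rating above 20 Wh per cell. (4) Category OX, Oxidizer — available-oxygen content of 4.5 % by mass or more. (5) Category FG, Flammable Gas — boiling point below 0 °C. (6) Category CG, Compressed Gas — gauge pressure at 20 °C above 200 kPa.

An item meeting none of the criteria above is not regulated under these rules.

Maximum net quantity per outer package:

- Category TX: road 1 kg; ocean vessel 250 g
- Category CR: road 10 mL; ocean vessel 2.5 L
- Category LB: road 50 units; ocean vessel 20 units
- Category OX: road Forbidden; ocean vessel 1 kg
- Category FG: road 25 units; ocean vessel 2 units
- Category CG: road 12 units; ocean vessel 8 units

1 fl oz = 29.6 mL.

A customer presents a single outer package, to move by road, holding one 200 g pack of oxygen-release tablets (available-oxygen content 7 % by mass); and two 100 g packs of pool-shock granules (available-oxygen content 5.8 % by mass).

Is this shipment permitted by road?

No

The oxygen-release tablets have available-oxygen content 7 % by mass, which is ≥ 4.5 % by mass, so they are Category OX (Oxidizer).
With available-oxygen content 5.8 % by mass (≥ 4.5 % by mass), the pool-shock granules fall in Category OX.
Category OX net quantity: 200 g + (two 100 g packs = 200 g) = 400 g.
By road, Category OX is Forbidden regardless of quantity.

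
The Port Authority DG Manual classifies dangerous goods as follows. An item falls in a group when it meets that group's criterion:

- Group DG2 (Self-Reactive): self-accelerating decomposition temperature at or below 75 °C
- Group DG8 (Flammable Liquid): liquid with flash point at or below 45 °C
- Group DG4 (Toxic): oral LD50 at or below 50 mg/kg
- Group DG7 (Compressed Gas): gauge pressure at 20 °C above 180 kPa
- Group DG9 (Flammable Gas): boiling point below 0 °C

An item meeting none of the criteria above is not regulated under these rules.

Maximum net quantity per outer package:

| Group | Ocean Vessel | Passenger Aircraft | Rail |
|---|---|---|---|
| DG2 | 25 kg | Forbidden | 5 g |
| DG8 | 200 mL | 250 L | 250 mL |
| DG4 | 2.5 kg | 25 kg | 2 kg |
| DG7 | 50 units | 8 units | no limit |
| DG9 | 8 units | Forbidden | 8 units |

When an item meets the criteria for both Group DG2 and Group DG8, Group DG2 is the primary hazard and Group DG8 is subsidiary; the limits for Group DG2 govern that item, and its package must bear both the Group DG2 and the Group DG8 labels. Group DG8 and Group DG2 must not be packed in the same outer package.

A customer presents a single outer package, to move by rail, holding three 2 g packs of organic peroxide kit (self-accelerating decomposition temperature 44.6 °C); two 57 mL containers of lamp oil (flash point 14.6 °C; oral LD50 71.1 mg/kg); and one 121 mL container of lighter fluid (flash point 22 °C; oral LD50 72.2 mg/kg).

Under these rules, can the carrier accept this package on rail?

Self-accelerating decomposition temperature 44.6 °C meets the Group DG2 criterion (Self-Reactive), so the organic peroxide kit is Group DG2.
The lamp oil has flash point 14.6 °C, which is ≤ 45 °C, so it is Group DG8 (Flammable Liquid).
Lighter fluid: flash point 22 °C ≤ 45 °C → Group DG8 (Flammable Liquid).
Group DG8 net quantity: (two 57 mL containers = 114 mL) + 121 mL = 235 mL.
That is within the Group DG8 rail limit of 250 mL.
Group DG2 quantity: three 2 g packs = 6 g.
6 g > 5 g (rail limit, Group DG2) — over the limit.
Group DG8 and Group DG2 may not share an outer package.

No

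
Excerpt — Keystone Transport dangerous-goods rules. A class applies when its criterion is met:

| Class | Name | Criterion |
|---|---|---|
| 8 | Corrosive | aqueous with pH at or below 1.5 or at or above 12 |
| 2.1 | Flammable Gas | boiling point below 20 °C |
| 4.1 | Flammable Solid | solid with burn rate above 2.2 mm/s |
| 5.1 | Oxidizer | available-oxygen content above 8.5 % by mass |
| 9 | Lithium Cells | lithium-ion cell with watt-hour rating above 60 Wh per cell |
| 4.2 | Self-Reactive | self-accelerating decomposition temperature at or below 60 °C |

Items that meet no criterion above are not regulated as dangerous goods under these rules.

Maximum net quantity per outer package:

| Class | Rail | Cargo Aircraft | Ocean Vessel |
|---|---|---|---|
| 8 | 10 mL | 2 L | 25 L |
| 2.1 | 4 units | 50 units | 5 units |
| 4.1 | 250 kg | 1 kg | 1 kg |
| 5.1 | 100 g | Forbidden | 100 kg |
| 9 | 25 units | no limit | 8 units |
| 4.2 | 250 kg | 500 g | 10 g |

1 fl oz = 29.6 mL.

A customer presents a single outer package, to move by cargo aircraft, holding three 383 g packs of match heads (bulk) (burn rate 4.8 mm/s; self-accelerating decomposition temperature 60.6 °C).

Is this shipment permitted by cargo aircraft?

No

Burn rate 4.8 mm/s meets the Class 4.1 criterion (Flammable Solid), so the match heads (bulk) are Class 4.1.
Class 4.1 quantity: three 383 g packs = 1.149 kg.
1.149 kg > 1 kg (cargo aircraft limit, Class 4.1) — over the limit.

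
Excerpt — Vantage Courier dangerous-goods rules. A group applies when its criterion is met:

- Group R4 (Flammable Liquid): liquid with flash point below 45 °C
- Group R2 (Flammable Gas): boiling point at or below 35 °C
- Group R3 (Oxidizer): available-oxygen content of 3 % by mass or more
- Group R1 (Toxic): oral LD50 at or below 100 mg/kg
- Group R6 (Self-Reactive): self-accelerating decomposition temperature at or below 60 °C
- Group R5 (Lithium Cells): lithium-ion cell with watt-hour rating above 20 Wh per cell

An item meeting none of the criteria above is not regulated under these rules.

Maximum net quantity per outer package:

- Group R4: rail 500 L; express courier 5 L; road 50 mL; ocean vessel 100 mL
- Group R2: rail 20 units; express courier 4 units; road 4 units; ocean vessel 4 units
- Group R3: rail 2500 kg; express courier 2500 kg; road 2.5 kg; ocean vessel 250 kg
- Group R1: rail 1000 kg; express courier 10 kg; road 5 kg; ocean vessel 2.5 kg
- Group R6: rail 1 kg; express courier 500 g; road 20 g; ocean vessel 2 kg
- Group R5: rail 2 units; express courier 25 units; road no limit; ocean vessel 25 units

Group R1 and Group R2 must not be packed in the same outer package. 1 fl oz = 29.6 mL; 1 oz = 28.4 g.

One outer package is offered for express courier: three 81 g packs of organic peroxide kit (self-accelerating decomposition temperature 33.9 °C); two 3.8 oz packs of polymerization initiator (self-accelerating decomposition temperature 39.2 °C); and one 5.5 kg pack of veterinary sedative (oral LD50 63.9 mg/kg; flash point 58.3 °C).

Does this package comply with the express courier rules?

Yes

The organic peroxide kit has self-accelerating decomposition temperature 33.9 °C, which is ≤ 60 °C, so it is Group R6 (Self-Reactive).
Self-accelerating decomposition temperature 39.2 °C meets the Group R6 criterion (Self-Reactive), so the polymerization initiator is Group R6.
With oral LD50 63.9 mg/kg (≤ 100 mg/kg), the veterinary sedative falls in Group R1.
Group R1 quantity: 5.5 kg.
5.5 kg ≤ 10 kg (express courier limit, Group R1) — within limit.
Total Group R6: (three 81 g packs = 243 g) + (two 3.8 oz packs = 215.84 g) = 458.84 g.
458.84 g ≤ 500 g (express courier limit, Group R6) — within limit.
The segregation rule (Group R1 with Group R2) does not apply to Group R1 with Group R6.
Every hazard group is within its express courier limit and no segregation rule is violated.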